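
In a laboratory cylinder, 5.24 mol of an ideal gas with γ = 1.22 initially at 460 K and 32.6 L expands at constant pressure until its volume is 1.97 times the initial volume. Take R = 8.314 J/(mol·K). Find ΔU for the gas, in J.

88400 J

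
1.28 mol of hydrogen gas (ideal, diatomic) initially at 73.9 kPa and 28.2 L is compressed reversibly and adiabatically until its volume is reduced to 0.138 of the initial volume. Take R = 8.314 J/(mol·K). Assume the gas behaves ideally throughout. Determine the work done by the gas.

-6290 J

T₁ = P₁V₁/(nR) = 73.9×28.2/(1.28×8.314) = 196 K.
Adiabatic: TV^(γ−1) = const ⇒ T₂ = 196×(7.25)^0.400 = 432 K; PV^γ = const ⇒ P₂ = 1180 kPa.
ΔU = nCvΔT = 1.28×20.8×(432−196) = 6290 J.
Q = 0 for an adiabatic process, so W = −ΔU = -6290 J.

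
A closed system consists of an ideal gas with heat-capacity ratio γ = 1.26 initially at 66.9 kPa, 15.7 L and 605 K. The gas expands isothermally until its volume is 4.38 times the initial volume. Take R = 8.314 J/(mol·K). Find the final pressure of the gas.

15.3 kPa

Isothermal: T stays 605 K; PV = const ⇒ V₂ = 68.8 L, P₂ = 15.3 kPa.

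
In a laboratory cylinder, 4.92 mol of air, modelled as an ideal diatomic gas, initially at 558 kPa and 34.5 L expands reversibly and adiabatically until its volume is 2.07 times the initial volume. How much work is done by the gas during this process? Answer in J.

T₁ = P₁V₁/(nR) = 558×34.5/(4.92×8.314) = 471 K.
Adiabatic: TV^(γ−1) = const ⇒ T₂ = 471×(0.483)^0.400 = 352 K; PV^γ = const ⇒ P₂ = 202 kPa.
ΔU = nCvΔT = 4.92×20.8×(352−471) = -12200 J.
Q = 0 for an adiabatic process, so W = −ΔU = 12200 J.

12200 J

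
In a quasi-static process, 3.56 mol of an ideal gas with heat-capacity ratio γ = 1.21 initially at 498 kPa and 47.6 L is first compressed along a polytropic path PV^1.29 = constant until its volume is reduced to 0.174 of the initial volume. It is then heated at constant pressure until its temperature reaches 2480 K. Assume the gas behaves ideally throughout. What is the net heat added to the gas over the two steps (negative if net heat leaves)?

217000 J

T₁ = P₁V₁/(nR) = 498×47.6/(3.56×8.314) = 801 K.
Step 1 — Polytropic n=1.29: T₂ = T₁(V₁/V₂)^(n−1) = 801×(5.75)^0.29 = 1330 K; P₂ = P₁(V₁/V₂)^n = 4750 kPa.
W = (P₁V₁−P₂V₂)/(n−1) = (498×47.6−4750×8.28)/0.29 = -54000 J.
ΔU = nCvΔT = 3.56×39.6×(1330−801) = 74600 J.
Q = ΔU + W = 20600 J.
State after step 1: P = 4750 kPa, V = 8.28 L, T = 1330 K.
Step 2 — Isobaric: P stays 4750 kPa; V/T = const ⇒ T₂ = 2480 K, V₂ = 15.4 L.
W = PΔV = 4750×(15.4−8.28) kPa·L = 34000 J.
ΔU = nCvΔT = 3.56×39.6×(2480−1330) = 162000 J.
Q = ΔU + W = nCpΔT = 196000 J.
Net over both steps: W = -19900 J, Q = 217000 J, ΔU = 237000 J.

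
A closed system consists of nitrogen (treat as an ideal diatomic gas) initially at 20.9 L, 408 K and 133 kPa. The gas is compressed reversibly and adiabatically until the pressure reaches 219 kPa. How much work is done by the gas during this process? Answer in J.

n = P₁V₁/(RT₁) = 133×20.9/(8.314×408) = 0.819 mol.
Adiabatic: T₂/T₁ = (P₂/P₁)^((γ−1)/γ) ⇒ T₂ = 408×(1.65)^0.286 = 470 K; V₂ = 14.6 L.
ΔU = nCvΔT = 0.819×20.8×(470−408) = 1060 J.
Q = 0 for an adiabatic process, so W = −ΔU = -1060 J.

-1060 J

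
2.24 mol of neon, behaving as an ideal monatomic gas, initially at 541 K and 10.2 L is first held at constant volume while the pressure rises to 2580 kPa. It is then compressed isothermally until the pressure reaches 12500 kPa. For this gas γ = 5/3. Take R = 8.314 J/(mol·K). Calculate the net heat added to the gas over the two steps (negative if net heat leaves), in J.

-17200 J

P₁ = nRT₁/V₁ = 2.24×8.314×541/10.2 = 988 kPa.
Step 1 — Isochoric: V stays 10.2 L; P/T = const ⇒ T₂ = 1410 K, P₂ = 2580 kPa.
W = 0 (no volume change).
ΔU = nCvΔT = 2.24×12.5×(1410−541) = 24400 J.
Q = ΔU = 24400 J.
State after step 1: P = 2580 kPa, V = 10.2 L, T = 1410 K.
Step 2 — Isothermal: T stays 1410 K; PV = const ⇒ V₂ = 2.11 L, P₂ = 12500 kPa.
ΔU = 0 (ideal gas, T constant).
W = nRT ln(V₂/V₁) = 2.24×8.314×1410×ln(0.206) = -41500 J.
Q = ΔU + W = -41500 J.
Net over both steps: W = -41500 J, Q = -17200 J, ΔU = 24400 J.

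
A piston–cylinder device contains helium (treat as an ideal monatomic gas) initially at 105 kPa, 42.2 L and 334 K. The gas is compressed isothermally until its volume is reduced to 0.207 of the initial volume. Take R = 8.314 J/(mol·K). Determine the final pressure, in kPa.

507 kPa

Isothermal: T stays 334 K; PV = const ⇒ V₂ = 8.74 L, P₂ = 507 kPa.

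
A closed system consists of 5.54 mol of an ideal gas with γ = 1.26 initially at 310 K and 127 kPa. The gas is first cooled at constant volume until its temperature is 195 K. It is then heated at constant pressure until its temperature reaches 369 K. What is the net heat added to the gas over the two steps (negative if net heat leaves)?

18500 J

V₁ = nRT₁/P₁ = 5.54×8.314×310/127 = 112 L.
Step 1 — Isochoric: V stays 112 L; P/T = const ⇒ T₂ = 195 K, P₂ = 79.9 kPa.
W = 0 (no volume change).
ΔU = nCvΔT = 5.54×32.0×(195−310) = -20400 J.
Q = ΔU = -20400 J.
State after step 1: P = 79.9 kPa, V = 112 L, T = 195 K.
Step 2 — Isobaric: P stays 79.9 kPa; V/T = const ⇒ T₂ = 369 K, V₂ = 213 L.
W = PΔV = 79.9×(213−112) kPa·L = 8010 J.
ΔU = nCvΔT = 5.54×32.0×(369−195) = 30800 J.
Q = ΔU + W = nCpΔT = 38800 J.
Net over both steps: W = 8010 J, Q = 18500 J, ΔU = 10500 J.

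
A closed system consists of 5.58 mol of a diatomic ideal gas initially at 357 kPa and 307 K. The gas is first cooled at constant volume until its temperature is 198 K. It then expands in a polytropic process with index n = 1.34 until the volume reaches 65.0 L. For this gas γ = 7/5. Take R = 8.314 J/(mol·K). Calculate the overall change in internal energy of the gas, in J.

-16200 J

V₁ = nRT₁/P₁ = 5.58×8.314×307/357 = 39.9 L.
Step 1 — Isochoric: V stays 39.9 L; P/T = const ⇒ T₂ = 198 K, P₂ = 230 kPa.
W = 0 (no volume change).
ΔU = nCvΔT = 5.58×20.8×(198−307) = -12600 J.
Q = ΔU = -12600 J.
State after step 1: P = 230 kPa, V = 39.9 L, T = 198 K.
Step 2 — Polytropic n=1.34: T₂ = T₁(V₁/V₂)^(n−1) = 198×(0.614)^0.34 = 168 K; P₂ = P₁(V₁/V₂)^n = 120 kPa.
W = (P₁V₁−P₂V₂)/(n−1) = (230×39.9−120×65.0)/0.34 = 4130 J.
ΔU = nCvΔT = 5.58×20.8×(168−198) = -3510 J.
Q = ΔU + W = 620 J.
Net over both steps: W = 4130 J, Q = -12000 J, ΔU = -16200 J.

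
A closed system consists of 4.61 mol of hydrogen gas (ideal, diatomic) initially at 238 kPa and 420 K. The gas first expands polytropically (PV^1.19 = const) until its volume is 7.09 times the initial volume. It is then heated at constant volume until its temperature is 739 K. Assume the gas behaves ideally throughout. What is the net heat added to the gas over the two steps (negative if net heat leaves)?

56900 J

V₁ = nRT₁/P₁ = 4.61×8.314×420/238 = 67.6 L.
Step 1 — Polytropic n=1.19: T₂ = T₁(V₁/V₂)^(n−1) = 420×(0.141)^0.19 = 289 K; P₂ = P₁(V₁/V₂)^n = 23.1 kPa.
W = (P₁V₁−P₂V₂)/(n−1) = (238×67.6−23.1×480)/0.19 = 26300 J.
ΔU = nCvΔT = 4.61×20.8×(289−420) = -12500 J.
Q = ΔU + W = 13800 J.
State after step 1: P = 23.1 kPa, V = 480 L, T = 289 K.
Step 2 — Isochoric: V stays 480 L; P/T = const ⇒ T₂ = 739 K, P₂ = 59.1 kPa.
W = 0 (no volume change).
ΔU = nCvΔT = 4.61×20.8×(739−289) = 43100 J.
Q = ΔU = 43100 J.
Net over both steps: W = 26300 J, Q = 56900 J, ΔU = 30600 J.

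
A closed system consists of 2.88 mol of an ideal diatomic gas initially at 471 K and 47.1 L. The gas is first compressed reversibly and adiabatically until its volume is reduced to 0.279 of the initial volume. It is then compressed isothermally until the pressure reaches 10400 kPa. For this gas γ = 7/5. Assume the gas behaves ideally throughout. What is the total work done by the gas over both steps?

P₁ = nRT₁/V₁ = 2.88×8.314×471/47.1 = 239 kPa.
Step 1 — Adiabatic: TV^(γ−1) = const ⇒ T₂ = 471×(3.58)^0.400 = 785 K; PV^γ = const ⇒ P₂ = 1430 kPa.
ΔU = nCvΔT = 2.88×20.8×(785−471) = 18800 J.
Q = 0 for an adiabatic process, so W = −ΔU = -18800 J.
State after step 1: P = 1430 kPa, V = 13.1 L, T = 785 K.
Step 2 — Isothermal: T stays 785 K; PV = const ⇒ V₂ = 1.81 L, P₂ = 10400 kPa.
ΔU = 0 (ideal gas, T constant).
W = nRT ln(V₂/V₁) = 2.88×8.314×785×ln(0.138) = -37300 J.
Q = ΔU + W = -37300 J.
Net over both steps: W = -56100 J, Q = -37300 J, ΔU = 18800 J.

-56100 J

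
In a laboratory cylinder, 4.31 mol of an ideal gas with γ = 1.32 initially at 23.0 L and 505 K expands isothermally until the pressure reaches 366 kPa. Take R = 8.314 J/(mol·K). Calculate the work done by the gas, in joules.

13800 J

P₁ = nRT₁/V₁ = 4.31×8.314×505/23.0 = 787 kPa.
Isothermal: T stays 505 K; PV = const ⇒ V₂ = 49.4 L, P₂ = 366 kPa.
W = nRT ln(V₂/V₁) = 4.31×8.314×505×ln(2.15) = 13800 J.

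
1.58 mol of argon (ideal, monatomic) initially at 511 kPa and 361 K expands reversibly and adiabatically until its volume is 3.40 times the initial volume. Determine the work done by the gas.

V₁ = nRT₁/P₁ = 1.58×8.314×361/511 = 9.28 L.
Adiabatic: TV^(γ−1) = const ⇒ T₂ = 361×(0.294)^0.667 = 160 K; PV^γ = const ⇒ P₂ = 66.5 kPa.
ΔU = nCvΔT = 1.58×12.5×(160−361) = -3970 J.
Q = 0 for an adiabatic process, so W = −ΔU = 3970 J.

3970 J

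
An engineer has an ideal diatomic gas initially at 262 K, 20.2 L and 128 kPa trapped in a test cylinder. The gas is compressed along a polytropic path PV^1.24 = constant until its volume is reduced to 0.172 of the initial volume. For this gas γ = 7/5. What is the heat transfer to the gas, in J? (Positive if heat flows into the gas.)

n = P₁V₁/(RT₁) = 128×20.2/(8.314×262) = 1.19 mol.
Polytropic n=1.24: T₂ = T₁(V₁/V₂)^(n−1) = 262×(5.81)^0.24 = 400 K; P₂ = P₁(V₁/V₂)^n = 1140 kPa.
W = (P₁V₁−P₂V₂)/(n−1) = (128×20.2−1140×3.47)/0.24 = -5660 J.
ΔU = nCvΔT = 1.19×20.8×(400−262) = 3400 J.
Q = ΔU + W = -2270 J.

-2270 J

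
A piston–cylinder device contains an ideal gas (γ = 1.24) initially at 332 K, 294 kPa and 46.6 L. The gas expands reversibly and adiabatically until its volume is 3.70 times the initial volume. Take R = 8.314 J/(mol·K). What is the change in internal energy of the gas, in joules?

-15400 J

n = P₁V₁/(RT₁) = 294×46.6/(8.314×332) = 4.96 mol.
Adiabatic: TV^(γ−1) = const ⇒ T₂ = 332×(0.270)^0.240 = 243 K; PV^γ = const ⇒ P₂ = 58.0 kPa.
For an ideal gas ΔU = nCvΔT with Cv = R/(γ−1) = 34.6 J/(mol·K).
ΔU = 4.96×34.6×(243−332) = -15400 J.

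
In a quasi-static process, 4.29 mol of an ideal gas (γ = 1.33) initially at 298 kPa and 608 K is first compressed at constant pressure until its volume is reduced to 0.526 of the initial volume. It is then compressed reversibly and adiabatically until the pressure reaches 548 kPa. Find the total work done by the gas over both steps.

V₁ = nRT₁/P₁ = 4.29×8.314×608/298 = 72.8 L.
Step 1 — Isobaric: P stays 298 kPa; V/T = const ⇒ T₂ = 320 K, V₂ = 38.3 L.
W = PΔV = 298×(38.3−72.8) kPa·L = -10300 J.
ΔU = nCvΔT = 4.29×25.2×(320−608) = -31100 J.
Q = ΔU + W = nCpΔT = -41400 J.
State after step 1: P = 298 kPa, V = 38.3 L, T = 320 K.
Step 2 — Adiabatic: T₂/T₁ = (P₂/P₁)^((γ−1)/γ) ⇒ T₂ = 320×(1.84)^0.248 = 372 K; V₂ = 24.2 L.
ΔU = nCvΔT = 4.29×25.2×(372−320) = 5640 J.
Q = 0 for an adiabatic process, so W = −ΔU = -5640 J.
Net over both steps: W = -15900 J, Q = -41400 J, ΔU = -25500 J.

-15900 J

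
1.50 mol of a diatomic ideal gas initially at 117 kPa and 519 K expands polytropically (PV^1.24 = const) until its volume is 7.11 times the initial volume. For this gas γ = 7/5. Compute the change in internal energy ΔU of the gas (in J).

-6080 J

V₁ = nRT₁/P₁ = 1.50×8.314×519/117 = 55.3 L.
Polytropic n=1.24: T₂ = T₁(V₁/V₂)^(n−1) = 519×(0.141)^0.24 = 324 K; P₂ = P₁(V₁/V₂)^n = 10.3 kPa.
For an ideal gas ΔU = nCvΔT with Cv = (5/2)R = 20.8 J/(mol·K).
ΔU = 1.50×20.8×(324−519) = -6080 J.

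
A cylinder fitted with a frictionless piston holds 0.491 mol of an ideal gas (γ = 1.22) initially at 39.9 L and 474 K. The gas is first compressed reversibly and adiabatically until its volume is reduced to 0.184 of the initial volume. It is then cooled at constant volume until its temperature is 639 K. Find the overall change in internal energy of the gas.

3060 J

P₁ = nRT₁/V₁ = 0.491×8.314×474/39.9 = 48.5 kPa.
Step 1 — Adiabatic: TV^(γ−1) = const ⇒ T₂ = 474×(5.43)^0.220 = 688 K; PV^γ = const ⇒ P₂ = 382 kPa.
ΔU = nCvΔT = 0.491×37.8×(688−474) = 3970 J.
Q = 0 for an adiabatic process, so W = −ΔU = -3970 J.
State after step 1: P = 382 kPa, V = 7.34 L, T = 688 K.
Step 2 — Isochoric: V stays 7.34 L; P/T = const ⇒ T₂ = 639 K, P₂ = 355 kPa.
W = 0 (no volume change).
ΔU = nCvΔT = 0.491×37.8×(639−688) = -907 J.
Q = ΔU = -907 J.
Net over both steps: W = -3970 J, Q = -907 J, ΔU = 3060 J.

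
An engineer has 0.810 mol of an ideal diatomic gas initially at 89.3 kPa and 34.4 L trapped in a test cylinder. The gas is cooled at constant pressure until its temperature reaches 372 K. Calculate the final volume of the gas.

28.1 L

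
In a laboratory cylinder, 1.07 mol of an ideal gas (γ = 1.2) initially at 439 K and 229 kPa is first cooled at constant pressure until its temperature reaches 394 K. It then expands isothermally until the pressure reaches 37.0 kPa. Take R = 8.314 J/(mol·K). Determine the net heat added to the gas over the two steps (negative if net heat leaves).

V₁ = nRT₁/P₁ = 1.07×8.314×439/229 = 17.1 L.
Step 1 — Isobaric: P stays 229 kPa; V/T = const ⇒ T₂ = 394 K, V₂ = 15.3 L.
W = PΔV = 229×(15.3−17.1) kPa·L = -400 J.
ΔU = nCvΔT = 1.07×41.6×(394−439) = -2000 J.
Q = ΔU + W = nCpΔT = -2400 J.
State after step 1: P = 229 kPa, V = 15.3 L, T = 394 K.
Step 2 — Isothermal: T stays 394 K; PV = const ⇒ V₂ = 94.7 L, P₂ = 37.0 kPa.
ΔU = 0 (ideal gas, T constant).
W = nRT ln(V₂/V₁) = 1.07×8.314×394×ln(6.19) = 6390 J.
Q = ΔU + W = 6390 J.
Net over both steps: W = 5990 J, Q = 3990 J, ΔU = -2000 J.

3990 J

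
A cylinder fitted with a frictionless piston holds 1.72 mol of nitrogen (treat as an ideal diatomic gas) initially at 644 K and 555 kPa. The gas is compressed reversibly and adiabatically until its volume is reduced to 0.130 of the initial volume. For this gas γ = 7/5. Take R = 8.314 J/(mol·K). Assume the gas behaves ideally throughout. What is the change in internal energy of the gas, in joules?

29000 J

V₁ = nRT₁/P₁ = 1.72×8.314×644/555 = 16.6 L.
Adiabatic: TV^(γ−1) = const ⇒ T₂ = 644×(7.69)^0.400 = 1460 K; PV^γ = const ⇒ P₂ = 9660 kPa.
For an ideal gas ΔU = nCvΔT with Cv = (5/2)R = 20.8 J/(mol·K).
ΔU = 1.72×20.8×(1460−644) = 29000 J.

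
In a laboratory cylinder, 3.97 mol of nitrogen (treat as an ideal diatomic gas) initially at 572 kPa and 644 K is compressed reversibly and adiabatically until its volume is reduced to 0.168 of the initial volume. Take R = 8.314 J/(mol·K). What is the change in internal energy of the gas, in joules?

V₁ = nRT₁/P₁ = 3.97×8.314×644/572 = 37.2 L.
Adiabatic: TV^(γ−1) = const ⇒ T₂ = 644×(5.95)^0.400 = 1310 K; PV^γ = const ⇒ P₂ = 6950 kPa.
For an ideal gas ΔU = nCvΔT with Cv = (5/2)R = 20.8 J/(mol·K).
ΔU = 3.97×20.8×(1310−644) = 55300 J.

55300 J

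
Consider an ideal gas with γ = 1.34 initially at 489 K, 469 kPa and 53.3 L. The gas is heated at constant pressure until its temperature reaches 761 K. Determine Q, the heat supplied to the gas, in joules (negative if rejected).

n = P₁V₁/(RT₁) = 469×53.3/(8.314×489) = 6.15 mol.
Isobaric: P stays 469 kPa; V/T = const ⇒ T₂ = 761 K, V₂ = 82.9 L.
W = PΔV = 469×(82.9−53.3) kPa·L = 13900 J.
ΔU = nCvΔT = 6.15×24.5×(761−489) = 40900 J.
Q = ΔU + W = nCpΔT = 54800 J.

54800 J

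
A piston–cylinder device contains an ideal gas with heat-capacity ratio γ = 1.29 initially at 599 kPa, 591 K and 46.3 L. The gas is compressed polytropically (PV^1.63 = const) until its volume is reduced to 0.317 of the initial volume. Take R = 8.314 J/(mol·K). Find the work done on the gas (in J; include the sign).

46800 J

n = P₁V₁/(RT₁) = 599×46.3/(8.314×591) = 5.64 mol.
Polytropic n=1.63: T₂ = T₁(V₁/V₂)^(n−1) = 591×(3.15)^0.63 = 1220 K; P₂ = P₁(V₁/V₂)^n = 3900 kPa.
W = (P₁V₁−P₂V₂)/(n−1) = (599×46.3−3900×14.7)/0.63 = -46800 J.
Work done on the gas = −W_by = 46800 J.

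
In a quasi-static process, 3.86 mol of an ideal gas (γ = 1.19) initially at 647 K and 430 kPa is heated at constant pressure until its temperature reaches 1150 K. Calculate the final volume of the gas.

V₁ = nRT₁/P₁ = 3.86×8.314×647/430 = 48.3 L.
Isobaric: P stays 430 kPa; V/T = const ⇒ T₂ = 1150 K, V₂ = 85.8 L.

85.8 L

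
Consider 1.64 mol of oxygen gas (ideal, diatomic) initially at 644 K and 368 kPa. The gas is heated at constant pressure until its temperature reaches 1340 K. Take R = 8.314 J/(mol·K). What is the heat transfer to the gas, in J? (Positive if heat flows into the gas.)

33200 J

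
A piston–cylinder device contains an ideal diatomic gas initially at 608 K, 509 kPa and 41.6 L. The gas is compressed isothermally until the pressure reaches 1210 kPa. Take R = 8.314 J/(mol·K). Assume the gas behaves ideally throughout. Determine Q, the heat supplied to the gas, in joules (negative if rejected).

n = P₁V₁/(RT₁) = 509×41.6/(8.314×608) = 4.19 mol.
Isothermal: T stays 608 K; PV = const ⇒ V₂ = 17.5 L, P₂ = 1210 kPa.
ΔU = 0 (ideal gas, T constant).
W = nRT ln(V₂/V₁) = 4.19×8.314×608×ln(0.421) = -18300 J.
Q = ΔU + W = -18300 J.

-18300 J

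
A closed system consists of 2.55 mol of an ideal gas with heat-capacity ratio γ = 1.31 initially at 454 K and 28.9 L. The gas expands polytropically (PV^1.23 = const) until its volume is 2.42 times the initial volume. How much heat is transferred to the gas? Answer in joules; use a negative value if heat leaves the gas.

P₁ = nRT₁/V₁ = 2.55×8.314×454/28.9 = 333 kPa.
Polytropic n=1.23: T₂ = T₁(V₁/V₂)^(n−1) = 454×(0.413)^0.23 = 370 K; P₂ = P₁(V₁/V₂)^n = 112 kPa.
W = (P₁V₁−P₂V₂)/(n−1) = (333×28.9−112×69.9)/0.23 = 7700 J.
ΔU = nCvΔT = 2.55×26.8×(370−454) = -5710 J.
Q = ΔU + W = 1990 J.

1990 J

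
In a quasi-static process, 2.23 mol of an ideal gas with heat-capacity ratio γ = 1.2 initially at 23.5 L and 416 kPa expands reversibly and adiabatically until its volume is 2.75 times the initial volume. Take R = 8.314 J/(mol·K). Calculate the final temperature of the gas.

431 K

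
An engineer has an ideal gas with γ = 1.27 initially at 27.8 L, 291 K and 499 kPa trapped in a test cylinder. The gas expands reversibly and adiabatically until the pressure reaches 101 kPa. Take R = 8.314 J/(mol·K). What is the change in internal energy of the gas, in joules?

-14800 J

n = P₁V₁/(RT₁) = 499×27.8/(8.314×291) = 5.73 mol.
Adiabatic: T₂/T₁ = (P₂/P₁)^((γ−1)/γ) ⇒ T₂ = 291×(0.202)^0.213 = 207 K; V₂ = 97.8 L.
For an ideal gas ΔU = nCvΔT with Cv = R/(γ−1) = 30.8 J/(mol·K).
ΔU = 5.73×30.8×(207−291) = -14800 J.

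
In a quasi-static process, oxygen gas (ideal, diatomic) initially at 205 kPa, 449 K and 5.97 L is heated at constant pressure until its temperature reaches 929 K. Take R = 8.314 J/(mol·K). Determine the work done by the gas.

n = P₁V₁/(RT₁) = 205×5.97/(8.314×449) = 0.328 mol.
Isobaric: P stays 205 kPa; V/T = const ⇒ T₂ = 929 K, V₂ = 12.4 L.
W = PΔV = 205×(12.4−5.97) kPa·L = 1310 J.

1310 J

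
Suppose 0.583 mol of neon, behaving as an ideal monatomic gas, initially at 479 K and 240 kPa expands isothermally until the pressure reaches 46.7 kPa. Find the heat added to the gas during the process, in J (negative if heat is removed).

3800 J

V₁ = nRT₁/P₁ = 0.583×8.314×479/240 = 9.67 L.
Isothermal: T stays 479 K; PV = const ⇒ V₂ = 49.7 L, P₂ = 46.7 kPa.
ΔU = 0 (ideal gas, T constant).
W = nRT ln(V₂/V₁) = 0.583×8.314×479×ln(5.14) = 3800 J.
Q = ΔU + W = 3800 J.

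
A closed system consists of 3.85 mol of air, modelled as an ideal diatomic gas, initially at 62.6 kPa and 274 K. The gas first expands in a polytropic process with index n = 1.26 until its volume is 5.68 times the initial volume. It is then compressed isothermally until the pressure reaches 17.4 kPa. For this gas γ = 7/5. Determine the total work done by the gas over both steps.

V₁ = nRT₁/P₁ = 3.85×8.314×274/62.6 = 140 L.
Step 1 — Polytropic n=1.26: T₂ = T₁(V₁/V₂)^(n−1) = 274×(0.176)^0.26 = 174 K; P₂ = P₁(V₁/V₂)^n = 7.02 kPa.
W = (P₁V₁−P₂V₂)/(n−1) = (62.6×140−7.02×796)/0.26 = 12300 J.
ΔU = nCvΔT = 3.85×20.8×(174−274) = -7970 J.
Q = ΔU + W = 4290 J.
State after step 1: P = 7.02 kPa, V = 796 L, T = 174 K.
Step 2 — Isothermal: T stays 174 K; PV = const ⇒ V₂ = 321 L, P₂ = 17.4 kPa.
ΔU = 0 (ideal gas, T constant).
W = nRT ln(V₂/V₁) = 3.85×8.314×174×ln(0.403) = -5070 J.
Q = ΔU + W = -5070 J.
Net over both steps: W = 7190 J, Q = -781 J, ΔU = -7970 J.

7190 J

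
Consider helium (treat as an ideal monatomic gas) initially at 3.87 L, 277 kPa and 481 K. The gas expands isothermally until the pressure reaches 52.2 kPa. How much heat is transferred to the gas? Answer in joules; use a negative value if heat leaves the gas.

1790 J

n = P₁V₁/(RT₁) = 277×3.87/(8.314×481) = 0.268 mol.
Isothermal: T stays 481 K; PV = const ⇒ V₂ = 20.5 L, P₂ = 52.2 kPa.
ΔU = 0 (ideal gas, T constant).
W = nRT ln(V₂/V₁) = 0.268×8.314×481×ln(5.31) = 1790 J.
Q = ΔU + W = 1790 J.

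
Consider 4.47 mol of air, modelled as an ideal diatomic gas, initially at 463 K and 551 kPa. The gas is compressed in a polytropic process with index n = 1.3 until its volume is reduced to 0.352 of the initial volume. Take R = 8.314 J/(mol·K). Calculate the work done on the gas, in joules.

21100 J

V₁ = nRT₁/P₁ = 4.47×8.314×463/551 = 31.2 L.
Polytropic n=1.3: T₂ = T₁(V₁/V₂)^(n−1) = 463×(2.84)^0.30 = 633 K; P₂ = P₁(V₁/V₂)^n = 2140 kPa.
W = (P₁V₁−P₂V₂)/(n−1) = (551×31.2−2140×11.0)/0.30 = -21100 J.
Work done on the gas = −W_by = 21100 J.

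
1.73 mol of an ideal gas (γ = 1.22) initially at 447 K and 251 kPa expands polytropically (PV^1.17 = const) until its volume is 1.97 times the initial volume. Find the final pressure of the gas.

114 kPa

V₁ = nRT₁/P₁ = 1.73×8.314×447/251 = 25.6 L.
Polytropic n=1.17: T₂ = T₁(V₁/V₂)^(n−1) = 447×(0.508)^0.17 = 398 K; P₂ = P₁(V₁/V₂)^n = 114 kPa.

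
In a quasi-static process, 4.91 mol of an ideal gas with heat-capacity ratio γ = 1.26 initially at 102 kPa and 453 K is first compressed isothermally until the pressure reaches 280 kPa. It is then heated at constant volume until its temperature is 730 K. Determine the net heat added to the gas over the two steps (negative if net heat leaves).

V₁ = nRT₁/P₁ = 4.91×8.314×453/102 = 181 L.
Step 1 — Isothermal: T stays 453 K; PV = const ⇒ V₂ = 66.0 L, P₂ = 280 kPa.
ΔU = 0 (ideal gas, T constant).
W = nRT ln(V₂/V₁) = 4.91×8.314×453×ln(0.364) = -18700 J.
Q = ΔU + W = -18700 J.
State after step 1: P = 280 kPa, V = 66.0 L, T = 453 K.
Step 2 — Isochoric: V stays 66.0 L; P/T = const ⇒ T₂ = 730 K, P₂ = 451 kPa.
W = 0 (no volume change).
ΔU = nCvΔT = 4.91×32.0×(730−453) = 43500 J.
Q = ΔU = 43500 J.
Net over both steps: W = -18700 J, Q = 24800 J, ΔU = 43500 J.

24800 J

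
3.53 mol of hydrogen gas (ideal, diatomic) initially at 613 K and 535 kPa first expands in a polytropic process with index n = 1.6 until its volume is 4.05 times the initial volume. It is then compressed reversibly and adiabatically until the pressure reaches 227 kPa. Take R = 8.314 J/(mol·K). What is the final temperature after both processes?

V₁ = nRT₁/P₁ = 3.53×8.314×613/535 = 33.6 L.
Step 1 — Polytropic n=1.6: T₂ = T₁(V₁/V₂)^(n−1) = 613×(0.247)^0.60 = 265 K; P₂ = P₁(V₁/V₂)^n = 57.1 kPa.
W = (P₁V₁−P₂V₂)/(n−1) = (535×33.6−57.1×136)/0.60 = 17000 J.
ΔU = nCvΔT = 3.53×20.8×(265−613) = -25500 J.
Q = ΔU + W = -8510 J.
State after step 1: P = 57.1 kPa, V = 136 L, T = 265 K.
Step 2 — Adiabatic: T₂/T₁ = (P₂/P₁)^((γ−1)/γ) ⇒ T₂ = 265×(3.98)^0.286 = 393 K; V₂ = 50.8 L.
ΔU = nCvΔT = 3.53×20.8×(393−265) = 9400 J.
Q = 0 for an adiabatic process, so W = −ΔU = -9400 J.
Net over both steps: W = 7630 J, Q = -8510 J, ΔU = -16100 J.

393 K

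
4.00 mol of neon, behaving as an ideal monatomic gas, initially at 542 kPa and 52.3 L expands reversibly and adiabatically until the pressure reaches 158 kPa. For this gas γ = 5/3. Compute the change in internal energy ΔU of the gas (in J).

-16600 J

T₁ = P₁V₁/(nR) = 542×52.3/(4.00×8.314) = 852 K.
Adiabatic: T₂/T₁ = (P₂/P₁)^((γ−1)/γ) ⇒ T₂ = 852×(0.292)^0.400 = 521 K; V₂ = 110 L.
For an ideal gas ΔU = nCvΔT with Cv = (3/2)R = 12.5 J/(mol·K).
ΔU = 4.00×12.5×(521−852) = -16600 J.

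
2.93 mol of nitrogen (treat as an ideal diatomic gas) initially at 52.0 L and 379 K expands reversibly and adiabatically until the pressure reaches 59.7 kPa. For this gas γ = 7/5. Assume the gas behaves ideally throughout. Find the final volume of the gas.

113 L

P₁ = nRT₁/V₁ = 2.93×8.314×379/52.0 = 178 kPa.
Adiabatic: T₂/T₁ = (P₂/P₁)^((γ−1)/γ) ⇒ T₂ = 379×(0.336)^0.286 = 278 K; V₂ = 113 L.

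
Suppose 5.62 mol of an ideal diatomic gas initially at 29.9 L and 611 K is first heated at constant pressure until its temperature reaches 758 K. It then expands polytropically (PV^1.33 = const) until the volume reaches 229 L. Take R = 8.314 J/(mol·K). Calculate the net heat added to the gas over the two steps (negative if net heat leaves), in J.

32500 J

P₁ = nRT₁/V₁ = 5.62×8.314×611/29.9 = 955 kPa.
Step 1 — Isobaric: P stays 955 kPa; V/T = const ⇒ T₂ = 758 K, V₂ = 37.1 L.
W = PΔV = 955×(37.1−29.9) kPa·L = 6870 J.
ΔU = nCvΔT = 5.62×20.8×(758−611) = 17200 J.
Q = ΔU + W = nCpΔT = 24000 J.
State after step 1: P = 955 kPa, V = 37.1 L, T = 758 K.
Step 2 — Polytropic n=1.33: T₂ = T₁(V₁/V₂)^(n−1) = 758×(0.162)^0.33 = 416 K; P₂ = P₁(V₁/V₂)^n = 84.8 kPa.
W = (P₁V₁−P₂V₂)/(n−1) = (955×37.1−84.8×229)/0.33 = 48500 J.
ΔU = nCvΔT = 5.62×20.8×(416−758) = -40000 J.
Q = ΔU + W = 8480 J.
Net over both steps: W = 55300 J, Q = 32500 J, ΔU = -22800 J.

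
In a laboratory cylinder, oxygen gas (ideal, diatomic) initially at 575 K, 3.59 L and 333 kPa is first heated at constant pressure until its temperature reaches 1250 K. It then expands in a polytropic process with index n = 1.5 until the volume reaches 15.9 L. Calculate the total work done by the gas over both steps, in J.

2960 J

n = P₁V₁/(RT₁) = 333×3.59/(8.314×575) = 0.250 mol.
Step 1 — Isobaric: P stays 333 kPa; V/T = const ⇒ T₂ = 1250 K, V₂ = 7.80 L.
W = PΔV = 333×(7.80−3.59) kPa·L = 1400 J.
ΔU = nCvΔT = 0.250×20.8×(1250−575) = 3510 J.
Q = ΔU + W = nCpΔT = 4910 J.
State after step 1: P = 333 kPa, V = 7.80 L, T = 1250 K.
Step 2 — Polytropic n=1.5: T₂ = T₁(V₁/V₂)^(n−1) = 1250×(0.491)^0.50 = 876 K; P₂ = P₁(V₁/V₂)^n = 115 kPa.
W = (P₁V₁−P₂V₂)/(n−1) = (333×7.80−115×15.9)/0.50 = 1560 J.
ΔU = nCvΔT = 0.250×20.8×(876−1250) = -1950 J.
Q = ΔU + W = -389 J.
Net over both steps: W = 2960 J, Q = 4520 J, ΔU = 1560 J.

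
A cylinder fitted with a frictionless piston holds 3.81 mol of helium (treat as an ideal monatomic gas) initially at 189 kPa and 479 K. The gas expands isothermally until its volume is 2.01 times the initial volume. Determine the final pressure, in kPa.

V₁ = nRT₁/P₁ = 3.81×8.314×479/189 = 80.3 L.
Isothermal: T stays 479 K; PV = const ⇒ V₂ = 161 L, P₂ = 94.0 kPa.

94.0 kPa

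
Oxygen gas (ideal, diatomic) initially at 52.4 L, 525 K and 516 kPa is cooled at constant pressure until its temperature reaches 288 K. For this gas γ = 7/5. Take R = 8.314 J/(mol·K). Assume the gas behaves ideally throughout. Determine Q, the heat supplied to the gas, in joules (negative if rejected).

n = P₁V₁/(RT₁) = 516×52.4/(8.314×525) = 6.19 mol.
Isobaric: P stays 516 kPa; V/T = const ⇒ T₂ = 288 K, V₂ = 28.7 L.
W = PΔV = 516×(28.7−52.4) kPa·L = -12200 J.
ΔU = nCvΔT = 6.19×20.8×(288−525) = -30500 J.
Q = ΔU + W = nCpΔT = -42700 J.

-42700 J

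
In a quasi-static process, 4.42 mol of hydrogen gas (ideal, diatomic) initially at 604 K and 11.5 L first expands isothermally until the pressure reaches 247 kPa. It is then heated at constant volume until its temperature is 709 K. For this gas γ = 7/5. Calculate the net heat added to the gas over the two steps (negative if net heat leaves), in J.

P₁ = nRT₁/V₁ = 4.42×8.314×604/11.5 = 1930 kPa.
Step 1 — Isothermal: T stays 604 K; PV = const ⇒ V₂ = 89.9 L, P₂ = 247 kPa.
ΔU = 0 (ideal gas, T constant).
W = nRT ln(V₂/V₁) = 4.42×8.314×604×ln(7.81) = 45600 J.
Q = ΔU + W = 45600 J.
State after step 1: P = 247 kPa, V = 89.9 L, T = 604 K.
Step 2 — Isochoric: V stays 89.9 L; P/T = const ⇒ T₂ = 709 K, P₂ = 290 kPa.
W = 0 (no volume change).
ΔU = nCvΔT = 4.42×20.8×(709−604) = 9650 J.
Q = ΔU = 9650 J.
Net over both steps: W = 45600 J, Q = 55300 J, ΔU = 9650 J.

55300 J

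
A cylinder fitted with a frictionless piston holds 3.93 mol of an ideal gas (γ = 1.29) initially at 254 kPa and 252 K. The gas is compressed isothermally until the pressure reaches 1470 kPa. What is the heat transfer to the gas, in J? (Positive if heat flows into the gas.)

-14500 J

V₁ = nRT₁/P₁ = 3.93×8.314×252/254 = 32.4 L.
Isothermal: T stays 252 K; PV = const ⇒ V₂ = 5.60 L, P₂ = 1470 kPa.
ΔU = 0 (ideal gas, T constant).
W = nRT ln(V₂/V₁) = 3.93×8.314×252×ln(0.173) = -14500 J.
Q = ΔU + W = -14500 J.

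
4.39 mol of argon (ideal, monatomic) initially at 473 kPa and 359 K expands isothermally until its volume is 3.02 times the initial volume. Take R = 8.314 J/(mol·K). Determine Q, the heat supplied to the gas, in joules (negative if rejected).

14500 J

V₁ = nRT₁/P₁ = 4.39×8.314×359/473 = 27.7 L.
Isothermal: T stays 359 K; PV = const ⇒ V₂ = 83.7 L, P₂ = 157 kPa.
ΔU = 0 (ideal gas, T constant).
W = nRT ln(V₂/V₁) = 4.39×8.314×359×ln(3.02) = 14500 J.
Q = ΔU + W = 14500 J.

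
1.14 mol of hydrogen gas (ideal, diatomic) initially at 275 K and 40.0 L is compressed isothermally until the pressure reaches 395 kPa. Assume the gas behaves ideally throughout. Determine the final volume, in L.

6.60 L

P₁ = nRT₁/V₁ = 1.14×8.314×275/40.0 = 65.2 kPa.
Isothermal: T stays 275 K; PV = const ⇒ V₂ = 6.60 L, P₂ = 395 kPa.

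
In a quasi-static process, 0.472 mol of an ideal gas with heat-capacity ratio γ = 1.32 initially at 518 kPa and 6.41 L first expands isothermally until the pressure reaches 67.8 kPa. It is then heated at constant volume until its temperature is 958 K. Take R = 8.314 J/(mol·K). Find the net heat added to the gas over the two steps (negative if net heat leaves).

8120 J

T₁ = P₁V₁/(nR) = 518×6.41/(0.472×8.314) = 846 K.
Step 1 — Isothermal: T stays 846 K; PV = const ⇒ V₂ = 49.0 L, P₂ = 67.8 kPa.
ΔU = 0 (ideal gas, T constant).
W = nRT ln(V₂/V₁) = 0.472×8.314×846×ln(7.64) = 6750 J.
Q = ΔU + W = 6750 J.
State after step 1: P = 67.8 kPa, V = 49.0 L, T = 846 K.
Step 2 — Isochoric: V stays 49.0 L; P/T = const ⇒ T₂ = 958 K, P₂ = 76.8 kPa.
W = 0 (no volume change).
ΔU = nCvΔT = 0.472×26.0×(958−846) = 1370 J.
Q = ΔU = 1370 J.
Net over both steps: W = 6750 J, Q = 8120 J, ΔU = 1370 J.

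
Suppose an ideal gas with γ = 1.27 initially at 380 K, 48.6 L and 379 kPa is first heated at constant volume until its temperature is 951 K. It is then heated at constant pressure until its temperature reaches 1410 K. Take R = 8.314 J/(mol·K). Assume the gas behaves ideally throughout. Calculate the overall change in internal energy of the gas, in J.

n = P₁V₁/(RT₁) = 379×48.6/(8.314×380) = 5.83 mol.
Step 1 — Isochoric: V stays 48.6 L; P/T = const ⇒ T₂ = 951 K, P₂ = 948 kPa.
W = 0 (no volume change).
ΔU = nCvΔT = 5.83×30.8×(951−380) = 103000 J.
Q = ΔU = 103000 J.
State after step 1: P = 948 kPa, V = 48.6 L, T = 951 K.
Step 2 — Isobaric: P stays 948 kPa; V/T = const ⇒ T₂ = 1410 K, V₂ = 72.1 L.
W = PΔV = 948×(72.1−48.6) kPa·L = 22200 J.
ΔU = nCvΔT = 5.83×30.8×(1410−951) = 82400 J.
Q = ΔU + W = nCpΔT = 105000 J.
Net over both steps: W = 22200 J, Q = 207000 J, ΔU = 185000 J.

185000 J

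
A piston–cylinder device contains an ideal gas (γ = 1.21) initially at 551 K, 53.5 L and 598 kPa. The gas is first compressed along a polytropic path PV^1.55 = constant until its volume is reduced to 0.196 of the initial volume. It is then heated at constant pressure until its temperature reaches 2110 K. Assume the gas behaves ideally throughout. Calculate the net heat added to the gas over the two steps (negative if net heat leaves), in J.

n = P₁V₁/(RT₁) = 598×53.5/(8.314×551) = 6.98 mol.
Step 1 — Polytropic n=1.55: T₂ = T₁(V₁/V₂)^(n−1) = 551×(5.10)^0.55 = 1350 K; P₂ = P₁(V₁/V₂)^n = 7480 kPa.
W = (P₁V₁−P₂V₂)/(n−1) = (598×53.5−7480×10.5)/0.55 = -84400 J.
ΔU = nCvΔT = 6.98×39.6×(1350−551) = 221000 J.
Q = ΔU + W = 137000 J.
State after step 1: P = 7480 kPa, V = 10.5 L, T = 1350 K.
Step 2 — Isobaric: P stays 7480 kPa; V/T = const ⇒ T₂ = 2110 K, V₂ = 16.4 L.
W = PΔV = 7480×(16.4−10.5) kPa·L = 44100 J.
ΔU = nCvΔT = 6.98×39.6×(2110−1350) = 210000 J.
Q = ΔU + W = nCpΔT = 254000 J.
Net over both steps: W = -40300 J, Q = 391000 J, ΔU = 431000 J.

391000 J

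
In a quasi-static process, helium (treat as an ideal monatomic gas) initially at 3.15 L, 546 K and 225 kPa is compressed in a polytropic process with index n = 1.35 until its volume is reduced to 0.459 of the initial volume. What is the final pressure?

644 kPa

Polytropic n=1.35: T₂ = T₁(V₁/V₂)^(n−1) = 546×(2.18)^0.35 = 717 K; P₂ = P₁(V₁/V₂)^n = 644 kPa.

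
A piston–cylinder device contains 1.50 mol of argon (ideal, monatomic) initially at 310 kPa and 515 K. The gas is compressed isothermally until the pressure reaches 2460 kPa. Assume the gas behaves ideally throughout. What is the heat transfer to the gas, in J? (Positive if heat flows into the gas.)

V₁ = nRT₁/P₁ = 1.50×8.314×515/310 = 20.7 L.
Isothermal: T stays 515 K; PV = const ⇒ V₂ = 2.61 L, P₂ = 2460 kPa.
ΔU = 0 (ideal gas, T constant).
W = nRT ln(V₂/V₁) = 1.50×8.314×515×ln(0.126) = -13300 J.
Q = ΔU + W = -13300 J.

-13300 J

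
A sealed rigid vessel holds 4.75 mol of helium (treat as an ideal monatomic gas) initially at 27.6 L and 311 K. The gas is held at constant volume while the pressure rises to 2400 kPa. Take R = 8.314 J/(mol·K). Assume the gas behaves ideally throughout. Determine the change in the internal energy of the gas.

P₁ = nRT₁/V₁ = 4.75×8.314×311/27.6 = 445 kPa.
Isochoric: V stays 27.6 L; P/T = const ⇒ T₂ = 1680 K, P₂ = 2400 kPa.
For an ideal gas ΔU = nCvΔT with Cv = (3/2)R = 12.5 J/(mol·K).
ΔU = 4.75×12.5×(1680−311) = 80900 J.

80900 J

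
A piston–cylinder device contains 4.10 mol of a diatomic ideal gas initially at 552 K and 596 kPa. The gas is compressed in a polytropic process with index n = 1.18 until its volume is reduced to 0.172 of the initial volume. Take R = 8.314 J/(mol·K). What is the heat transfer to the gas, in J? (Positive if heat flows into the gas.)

V₁ = nRT₁/P₁ = 4.10×8.314×552/596 = 31.6 L.
Polytropic n=1.18: T₂ = T₁(V₁/V₂)^(n−1) = 552×(5.81)^0.18 = 758 K; P₂ = P₁(V₁/V₂)^n = 4760 kPa.
W = (P₁V₁−P₂V₂)/(n−1) = (596×31.6−4760×5.43)/0.18 = -39000 J.
ΔU = nCvΔT = 4.10×20.8×(758−552) = 17500 J.
Q = ΔU + W = -21400 J.

-21400 J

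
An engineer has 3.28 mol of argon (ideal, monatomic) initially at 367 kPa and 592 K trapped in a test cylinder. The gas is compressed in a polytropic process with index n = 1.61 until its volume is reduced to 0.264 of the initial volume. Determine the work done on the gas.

33200 J

V₁ = nRT₁/P₁ = 3.28×8.314×592/367 = 44.0 L.
Polytropic n=1.61: T₂ = T₁(V₁/V₂)^(n−1) = 592×(3.79)^0.61 = 1330 K; P₂ = P₁(V₁/V₂)^n = 3130 kPa.
W = (P₁V₁−P₂V₂)/(n−1) = (367×44.0−3130×11.6)/0.61 = -33200 J.
Work done on the gas = −W_by = 33200 J.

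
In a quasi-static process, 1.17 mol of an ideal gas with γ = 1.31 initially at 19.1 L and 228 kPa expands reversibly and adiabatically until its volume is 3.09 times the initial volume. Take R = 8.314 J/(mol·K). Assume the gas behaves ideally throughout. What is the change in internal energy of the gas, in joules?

T₁ = P₁V₁/(nR) = 228×19.1/(1.17×8.314) = 448 K.
Adiabatic: TV^(γ−1) = const ⇒ T₂ = 448×(0.324)^0.310 = 316 K; PV^γ = const ⇒ P₂ = 52.0 kPa.
For an ideal gas ΔU = nCvΔT with Cv = R/(γ−1) = 26.8 J/(mol·K).
ΔU = 1.17×26.8×(316−448) = -4150 J.

-4150 J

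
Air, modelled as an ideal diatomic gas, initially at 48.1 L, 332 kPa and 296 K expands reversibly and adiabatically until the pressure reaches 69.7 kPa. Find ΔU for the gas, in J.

-14400 J

n = P₁V₁/(RT₁) = 332×48.1/(8.314×296) = 6.49 mol.
Adiabatic: T₂/T₁ = (P₂/P₁)^((γ−1)/γ) ⇒ T₂ = 296×(0.210)^0.286 = 189 K; V₂ = 147 L.
For an ideal gas ΔU = nCvΔT with Cv = (5/2)R = 20.8 J/(mol·K).
ΔU = 6.49×20.8×(189−296) = -14400 J.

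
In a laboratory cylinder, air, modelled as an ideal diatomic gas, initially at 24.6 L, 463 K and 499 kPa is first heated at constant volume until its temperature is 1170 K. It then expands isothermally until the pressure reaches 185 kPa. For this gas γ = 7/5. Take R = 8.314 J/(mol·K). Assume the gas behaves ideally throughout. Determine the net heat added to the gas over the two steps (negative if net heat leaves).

106000 J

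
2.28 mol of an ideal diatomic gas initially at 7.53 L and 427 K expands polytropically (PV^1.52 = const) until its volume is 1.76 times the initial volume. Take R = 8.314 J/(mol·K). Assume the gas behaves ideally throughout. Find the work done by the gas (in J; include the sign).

P₁ = nRT₁/V₁ = 2.28×8.314×427/7.53 = 1070 kPa.
Polytropic n=1.52: T₂ = T₁(V₁/V₂)^(n−1) = 427×(0.568)^0.52 = 318 K; P₂ = P₁(V₁/V₂)^n = 455 kPa.
W = (P₁V₁−P₂V₂)/(n−1) = (1070×7.53−455×13.3)/0.52 = 3960 J.

3960 J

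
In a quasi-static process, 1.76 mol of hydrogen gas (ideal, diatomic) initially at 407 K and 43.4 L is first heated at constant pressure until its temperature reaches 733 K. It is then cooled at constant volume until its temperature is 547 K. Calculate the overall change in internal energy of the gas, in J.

5120 J

P₁ = nRT₁/V₁ = 1.76×8.314×407/43.4 = 137 kPa.
Step 1 — Isobaric: P stays 137 kPa; V/T = const ⇒ T₂ = 733 K, V₂ = 78.2 L.
W = PΔV = 137×(78.2−43.4) kPa·L = 4770 J.
ΔU = nCvΔT = 1.76×20.8×(733−407) = 11900 J.
Q = ΔU + W = nCpΔT = 16700 J.
State after step 1: P = 137 kPa, V = 78.2 L, T = 733 K.
Step 2 — Isochoric: V stays 78.2 L; P/T = const ⇒ T₂ = 547 K, P₂ = 102 kPa.
W = 0 (no volume change).
ΔU = nCvΔT = 1.76×20.8×(547−733) = -6800 J.
Q = ΔU = -6800 J.
Net over both steps: W = 4770 J, Q = 9890 J, ΔU = 5120 J.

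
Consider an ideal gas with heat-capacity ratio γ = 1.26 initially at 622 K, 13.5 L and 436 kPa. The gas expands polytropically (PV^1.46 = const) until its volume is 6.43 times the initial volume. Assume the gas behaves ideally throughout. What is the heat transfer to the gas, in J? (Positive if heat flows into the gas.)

-5660 J

n = P₁V₁/(RT₁) = 436×13.5/(8.314×622) = 1.14 mol.
Polytropic n=1.46: T₂ = T₁(V₁/V₂)^(n−1) = 622×(0.156)^0.46 = 264 K; P₂ = P₁(V₁/V₂)^n = 28.8 kPa.
W = (P₁V₁−P₂V₂)/(n−1) = (436×13.5−28.8×86.8)/0.46 = 7360 J.
ΔU = nCvΔT = 1.14×32.0×(264−622) = -13000 J.
Q = ΔU + W = -5660 J.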